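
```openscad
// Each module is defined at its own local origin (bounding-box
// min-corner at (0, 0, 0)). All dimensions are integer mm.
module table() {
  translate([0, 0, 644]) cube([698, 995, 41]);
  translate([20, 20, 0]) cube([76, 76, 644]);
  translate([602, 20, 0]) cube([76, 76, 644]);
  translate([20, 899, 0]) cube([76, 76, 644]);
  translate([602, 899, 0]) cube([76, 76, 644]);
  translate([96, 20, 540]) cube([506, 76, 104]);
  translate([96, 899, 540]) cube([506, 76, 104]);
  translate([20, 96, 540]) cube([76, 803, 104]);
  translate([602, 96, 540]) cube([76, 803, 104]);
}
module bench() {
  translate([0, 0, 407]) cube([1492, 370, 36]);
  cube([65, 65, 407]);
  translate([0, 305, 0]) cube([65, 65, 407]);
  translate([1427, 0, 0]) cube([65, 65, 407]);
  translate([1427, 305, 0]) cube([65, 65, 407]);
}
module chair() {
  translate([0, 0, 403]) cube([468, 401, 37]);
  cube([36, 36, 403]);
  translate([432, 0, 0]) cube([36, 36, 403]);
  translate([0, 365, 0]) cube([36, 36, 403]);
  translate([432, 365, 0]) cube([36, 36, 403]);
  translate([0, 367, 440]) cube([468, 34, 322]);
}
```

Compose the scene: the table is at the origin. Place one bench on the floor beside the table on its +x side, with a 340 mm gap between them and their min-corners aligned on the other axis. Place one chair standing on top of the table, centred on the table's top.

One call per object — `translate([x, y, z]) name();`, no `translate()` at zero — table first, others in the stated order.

table();
translate([1038, 0, 0]) bench();
translate([115, 297, 685]) chair();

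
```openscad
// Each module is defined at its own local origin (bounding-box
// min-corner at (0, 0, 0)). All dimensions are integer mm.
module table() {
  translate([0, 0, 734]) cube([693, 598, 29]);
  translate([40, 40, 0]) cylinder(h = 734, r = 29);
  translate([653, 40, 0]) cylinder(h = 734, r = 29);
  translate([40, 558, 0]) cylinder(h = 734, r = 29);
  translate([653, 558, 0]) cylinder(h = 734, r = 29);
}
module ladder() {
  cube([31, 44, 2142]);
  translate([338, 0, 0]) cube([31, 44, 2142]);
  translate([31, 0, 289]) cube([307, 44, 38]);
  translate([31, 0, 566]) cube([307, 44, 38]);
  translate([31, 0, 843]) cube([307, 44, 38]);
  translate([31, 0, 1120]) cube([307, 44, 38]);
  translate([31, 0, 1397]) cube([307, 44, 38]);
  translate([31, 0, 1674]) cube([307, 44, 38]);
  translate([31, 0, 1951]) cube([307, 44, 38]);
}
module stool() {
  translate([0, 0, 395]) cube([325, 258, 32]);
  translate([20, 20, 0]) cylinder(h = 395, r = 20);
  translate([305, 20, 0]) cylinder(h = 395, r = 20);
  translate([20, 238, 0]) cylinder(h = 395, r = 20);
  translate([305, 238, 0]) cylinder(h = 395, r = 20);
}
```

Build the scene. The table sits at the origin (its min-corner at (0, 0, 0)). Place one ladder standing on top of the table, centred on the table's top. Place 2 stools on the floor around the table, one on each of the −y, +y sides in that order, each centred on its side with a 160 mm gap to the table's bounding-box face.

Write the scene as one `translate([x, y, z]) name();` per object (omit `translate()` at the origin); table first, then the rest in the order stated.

table();
translate([162, 277, 763]) ladder();
translate([184, -418, 0]) stool();
translate([184, 758, 0]) stool();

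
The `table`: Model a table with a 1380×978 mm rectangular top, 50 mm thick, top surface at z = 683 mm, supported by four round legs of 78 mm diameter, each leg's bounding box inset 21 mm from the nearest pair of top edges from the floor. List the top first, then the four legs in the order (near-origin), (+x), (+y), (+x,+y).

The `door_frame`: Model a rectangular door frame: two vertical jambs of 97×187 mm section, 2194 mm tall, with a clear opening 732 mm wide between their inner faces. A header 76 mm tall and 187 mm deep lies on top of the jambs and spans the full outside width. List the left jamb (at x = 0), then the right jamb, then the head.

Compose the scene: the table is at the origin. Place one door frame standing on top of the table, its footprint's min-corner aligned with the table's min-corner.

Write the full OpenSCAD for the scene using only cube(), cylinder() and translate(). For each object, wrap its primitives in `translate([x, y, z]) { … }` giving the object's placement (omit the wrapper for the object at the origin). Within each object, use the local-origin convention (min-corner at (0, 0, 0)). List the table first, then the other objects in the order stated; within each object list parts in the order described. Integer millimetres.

translate([0, 0, 633]) cube([1380, 978, 50]);
translate([60, 60, 0]) cylinder(h = 633, r = 39);
translate([1320, 60, 0]) cylinder(h = 633, r = 39);
translate([60, 918, 0]) cylinder(h = 633, r = 39);
translate([1320, 918, 0]) cylinder(h = 633, r = 39);
translate([0, 0, 683]) {
  cube([97, 187, 2194]);
  translate([829, 0, 0]) cube([97, 187, 2194]);
  translate([0, 0, 2194]) cube([926, 187, 76]);
}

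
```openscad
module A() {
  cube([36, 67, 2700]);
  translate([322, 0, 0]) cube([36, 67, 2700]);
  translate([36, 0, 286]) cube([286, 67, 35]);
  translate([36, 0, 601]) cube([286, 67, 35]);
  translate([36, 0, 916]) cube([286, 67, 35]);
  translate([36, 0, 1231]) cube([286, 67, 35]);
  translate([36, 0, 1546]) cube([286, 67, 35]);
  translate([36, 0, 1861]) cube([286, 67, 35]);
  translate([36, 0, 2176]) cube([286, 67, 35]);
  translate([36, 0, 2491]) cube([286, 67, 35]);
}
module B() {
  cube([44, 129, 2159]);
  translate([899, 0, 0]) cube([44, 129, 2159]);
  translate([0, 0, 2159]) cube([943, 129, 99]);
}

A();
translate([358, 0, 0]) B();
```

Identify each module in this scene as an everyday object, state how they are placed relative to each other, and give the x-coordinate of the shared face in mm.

The ladder's +x face and the door frame's −x face are both at x = 358 mm.

A is a ladder. B is a door frame. The door frame is against the ladder's +x side, with their −y faces flush. The x-coordinate of the shared face is 358 mm.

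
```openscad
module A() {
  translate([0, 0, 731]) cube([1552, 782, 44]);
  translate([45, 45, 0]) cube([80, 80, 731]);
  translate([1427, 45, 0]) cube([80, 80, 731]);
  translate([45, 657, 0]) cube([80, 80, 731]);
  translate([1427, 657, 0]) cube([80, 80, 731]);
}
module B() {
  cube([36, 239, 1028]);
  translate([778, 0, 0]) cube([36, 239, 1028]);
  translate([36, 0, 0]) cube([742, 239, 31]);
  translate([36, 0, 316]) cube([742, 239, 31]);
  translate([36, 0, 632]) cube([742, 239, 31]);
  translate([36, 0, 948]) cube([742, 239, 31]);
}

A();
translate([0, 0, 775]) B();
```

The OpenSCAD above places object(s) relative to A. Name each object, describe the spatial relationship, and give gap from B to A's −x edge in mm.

The bookshelf's min-x is at 0; the table's min-x is 0; gap = 0 mm.

A is a table. B is a bookshelf. The bookshelf is on top of the table. The gap from the bookshelf to the table's −x edge is 0 mm.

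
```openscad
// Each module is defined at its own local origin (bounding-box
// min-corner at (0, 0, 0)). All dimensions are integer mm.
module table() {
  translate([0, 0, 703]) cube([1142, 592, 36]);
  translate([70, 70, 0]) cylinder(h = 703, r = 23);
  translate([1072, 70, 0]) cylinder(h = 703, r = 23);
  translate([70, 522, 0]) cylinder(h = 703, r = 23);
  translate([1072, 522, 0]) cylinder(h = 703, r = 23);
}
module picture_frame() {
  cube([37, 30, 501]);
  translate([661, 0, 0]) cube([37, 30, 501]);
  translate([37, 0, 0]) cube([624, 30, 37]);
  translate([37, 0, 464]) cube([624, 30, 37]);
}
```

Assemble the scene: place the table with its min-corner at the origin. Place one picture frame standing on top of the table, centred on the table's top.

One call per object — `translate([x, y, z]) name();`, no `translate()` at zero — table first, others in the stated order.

table();
translate([222, 281, 739]) picture_frame();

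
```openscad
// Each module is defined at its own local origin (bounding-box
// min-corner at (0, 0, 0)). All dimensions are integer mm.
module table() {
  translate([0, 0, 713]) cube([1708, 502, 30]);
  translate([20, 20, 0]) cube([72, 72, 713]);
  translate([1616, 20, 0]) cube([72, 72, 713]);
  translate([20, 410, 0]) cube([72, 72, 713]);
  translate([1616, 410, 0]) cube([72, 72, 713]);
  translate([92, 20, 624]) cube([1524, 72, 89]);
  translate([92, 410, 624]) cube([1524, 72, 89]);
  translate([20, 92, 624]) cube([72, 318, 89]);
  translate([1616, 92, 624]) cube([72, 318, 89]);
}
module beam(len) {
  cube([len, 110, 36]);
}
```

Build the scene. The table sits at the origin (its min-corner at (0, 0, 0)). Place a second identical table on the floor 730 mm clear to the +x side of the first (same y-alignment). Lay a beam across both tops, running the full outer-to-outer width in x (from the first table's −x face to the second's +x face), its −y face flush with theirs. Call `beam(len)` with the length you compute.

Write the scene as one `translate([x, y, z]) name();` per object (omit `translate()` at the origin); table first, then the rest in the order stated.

table();
translate([2438, 0, 0]) table();
translate([0, 0, 743]) beam(4146);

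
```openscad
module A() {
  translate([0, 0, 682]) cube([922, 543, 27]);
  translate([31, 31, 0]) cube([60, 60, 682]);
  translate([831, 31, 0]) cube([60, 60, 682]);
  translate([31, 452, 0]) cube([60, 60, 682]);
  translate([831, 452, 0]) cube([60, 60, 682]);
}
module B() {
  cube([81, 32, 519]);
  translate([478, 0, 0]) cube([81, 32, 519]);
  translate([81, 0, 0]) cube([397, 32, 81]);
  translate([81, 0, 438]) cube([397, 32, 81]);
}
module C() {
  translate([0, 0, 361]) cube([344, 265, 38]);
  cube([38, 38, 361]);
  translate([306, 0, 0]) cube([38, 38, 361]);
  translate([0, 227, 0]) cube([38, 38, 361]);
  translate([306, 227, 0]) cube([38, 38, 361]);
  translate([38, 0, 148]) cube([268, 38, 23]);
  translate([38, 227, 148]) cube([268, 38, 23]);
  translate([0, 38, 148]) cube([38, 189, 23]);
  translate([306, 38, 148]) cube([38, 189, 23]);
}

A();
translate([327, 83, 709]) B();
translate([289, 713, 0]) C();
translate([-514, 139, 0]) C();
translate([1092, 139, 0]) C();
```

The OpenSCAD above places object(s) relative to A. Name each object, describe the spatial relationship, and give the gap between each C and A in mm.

Each stool's nearest face is 170 mm from the table's bounding box.

A is a table. B is a picture frame. C is a stool. The picture frame is on top of the table. Three stools sit around the table at the +y, −x, +x sides. The gap between each stool and the table is 170 mm.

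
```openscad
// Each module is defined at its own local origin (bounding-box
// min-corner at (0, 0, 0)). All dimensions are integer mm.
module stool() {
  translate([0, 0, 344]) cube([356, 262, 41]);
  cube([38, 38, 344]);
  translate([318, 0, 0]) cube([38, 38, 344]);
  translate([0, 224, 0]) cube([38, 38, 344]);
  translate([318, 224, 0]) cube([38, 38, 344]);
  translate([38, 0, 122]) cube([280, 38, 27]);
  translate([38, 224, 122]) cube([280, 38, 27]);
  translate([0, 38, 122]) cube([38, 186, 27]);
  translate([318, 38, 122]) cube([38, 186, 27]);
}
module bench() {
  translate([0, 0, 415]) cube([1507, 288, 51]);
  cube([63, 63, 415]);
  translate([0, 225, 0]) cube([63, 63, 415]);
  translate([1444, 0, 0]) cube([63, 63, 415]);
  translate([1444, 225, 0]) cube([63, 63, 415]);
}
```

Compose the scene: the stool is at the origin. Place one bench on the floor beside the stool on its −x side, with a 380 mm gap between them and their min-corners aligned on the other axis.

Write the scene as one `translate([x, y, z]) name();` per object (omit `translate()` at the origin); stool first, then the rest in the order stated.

stool();
translate([-1887, 0, 0]) bench();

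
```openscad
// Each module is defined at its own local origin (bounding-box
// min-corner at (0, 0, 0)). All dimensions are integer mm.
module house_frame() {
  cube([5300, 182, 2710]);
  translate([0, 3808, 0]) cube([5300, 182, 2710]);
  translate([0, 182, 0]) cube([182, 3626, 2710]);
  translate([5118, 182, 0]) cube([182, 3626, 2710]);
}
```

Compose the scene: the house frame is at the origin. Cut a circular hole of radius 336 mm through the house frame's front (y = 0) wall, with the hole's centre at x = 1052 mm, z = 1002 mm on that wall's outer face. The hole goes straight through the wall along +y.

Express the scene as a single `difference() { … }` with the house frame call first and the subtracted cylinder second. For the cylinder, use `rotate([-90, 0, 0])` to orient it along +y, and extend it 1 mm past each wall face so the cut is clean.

difference() {
  house_frame();
  translate([1052, -1, 1002]) rotate([-90, 0, 0]) cylinder(h = 184, r = 336);
}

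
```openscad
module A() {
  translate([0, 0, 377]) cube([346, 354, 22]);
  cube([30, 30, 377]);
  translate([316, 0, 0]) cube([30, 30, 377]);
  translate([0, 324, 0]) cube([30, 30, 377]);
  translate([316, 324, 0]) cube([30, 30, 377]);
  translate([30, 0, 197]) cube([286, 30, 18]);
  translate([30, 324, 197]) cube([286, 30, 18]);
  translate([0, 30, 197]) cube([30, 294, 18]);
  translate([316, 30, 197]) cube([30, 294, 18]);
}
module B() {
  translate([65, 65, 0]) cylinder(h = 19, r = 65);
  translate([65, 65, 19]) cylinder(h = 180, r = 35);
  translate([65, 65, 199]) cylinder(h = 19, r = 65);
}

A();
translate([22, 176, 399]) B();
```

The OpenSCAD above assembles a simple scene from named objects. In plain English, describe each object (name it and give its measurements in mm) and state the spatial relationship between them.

A is a four-legged stool. The seat is a 346×354×22 mm slab whose top surface is at z = 399 mm; four square legs, each 30×30 mm in cross-section, run from the floor (z = 0) to the underside of the seat, each flush with a corner of the seat. Four stretchers, 30 mm wide and 18 mm tall, connect adjacent legs with their undersides at z = 197 mm, each running between the inner faces of the legs it joins and aligned with the legs' outer faces on the other axis.

B is a spool: two coaxial disc flanges of radius 65 mm and thickness 19 mm, joined by a core cylinder of radius 35 mm and height 180 mm. The lower flange rests on z = 0 and the three cylinders share a vertical axis.

The spool is on top of the stool.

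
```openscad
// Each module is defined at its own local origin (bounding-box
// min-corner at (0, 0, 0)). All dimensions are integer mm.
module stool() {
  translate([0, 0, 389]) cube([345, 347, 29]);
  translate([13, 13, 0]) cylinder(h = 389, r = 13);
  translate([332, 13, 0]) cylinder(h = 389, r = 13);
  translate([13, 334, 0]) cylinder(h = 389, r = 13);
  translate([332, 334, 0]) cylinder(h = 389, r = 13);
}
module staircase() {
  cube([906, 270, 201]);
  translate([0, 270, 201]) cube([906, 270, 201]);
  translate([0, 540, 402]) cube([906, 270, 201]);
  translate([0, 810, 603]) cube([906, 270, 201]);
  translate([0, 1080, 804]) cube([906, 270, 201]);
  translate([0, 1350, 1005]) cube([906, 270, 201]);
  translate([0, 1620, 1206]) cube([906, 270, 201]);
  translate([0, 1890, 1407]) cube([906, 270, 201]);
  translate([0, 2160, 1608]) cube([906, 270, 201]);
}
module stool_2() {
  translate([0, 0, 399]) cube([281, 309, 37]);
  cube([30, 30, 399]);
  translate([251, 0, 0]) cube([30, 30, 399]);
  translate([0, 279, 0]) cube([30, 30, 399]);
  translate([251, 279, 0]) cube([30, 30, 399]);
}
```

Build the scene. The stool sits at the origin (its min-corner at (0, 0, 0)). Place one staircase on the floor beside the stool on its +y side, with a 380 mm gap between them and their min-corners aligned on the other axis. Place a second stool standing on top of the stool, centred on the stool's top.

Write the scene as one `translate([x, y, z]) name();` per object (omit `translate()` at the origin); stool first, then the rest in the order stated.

stool();
translate([0, 727, 0]) staircase();
translate([32, 19, 418]) stool_2();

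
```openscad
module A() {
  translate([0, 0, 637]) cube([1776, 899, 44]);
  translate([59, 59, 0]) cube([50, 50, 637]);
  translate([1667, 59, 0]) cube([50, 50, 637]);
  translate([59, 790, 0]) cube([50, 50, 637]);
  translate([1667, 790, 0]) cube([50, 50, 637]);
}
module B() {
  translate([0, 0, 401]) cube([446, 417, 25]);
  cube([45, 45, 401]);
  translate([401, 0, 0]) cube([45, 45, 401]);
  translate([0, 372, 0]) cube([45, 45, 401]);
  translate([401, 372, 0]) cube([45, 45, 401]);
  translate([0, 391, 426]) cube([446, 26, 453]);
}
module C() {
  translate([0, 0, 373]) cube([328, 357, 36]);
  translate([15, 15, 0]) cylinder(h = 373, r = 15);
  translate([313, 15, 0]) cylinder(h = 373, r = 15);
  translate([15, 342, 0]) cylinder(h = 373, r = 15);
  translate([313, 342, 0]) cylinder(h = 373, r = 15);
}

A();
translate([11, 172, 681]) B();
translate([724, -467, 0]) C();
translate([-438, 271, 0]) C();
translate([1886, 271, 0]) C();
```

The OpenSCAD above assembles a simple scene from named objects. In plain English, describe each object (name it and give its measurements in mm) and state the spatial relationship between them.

A is a rectangular dining table. The top is 1776×899×44 mm with its upper surface at z = 681 mm. It stands on four 50×50 mm square legs, each inset 59 mm from the nearest pair of top edges, running from the floor to the underside of the top.

B is a chair: 446×417 mm seat, 25 mm thick, top at z = 426 mm, on four 45 mm square corner legs flush with the seat edges. A 26 mm thick backrest slab spans the full seat width, extending 453 mm above the seat top, its back face flush with the seat's +y edge.

C is a four-legged stool. The seat is a 328×357×36 mm slab whose top surface is at z = 409 mm; four round legs, each 30 mm in diameter, run from the floor (z = 0) to the underside of the seat, each leg's axis is inset half a diameter from the nearest pair of seat edges (so the leg's bounding box is flush with the corner).

The chair is on top of the table. Three stools sit around the table at the −y, −x, +x sides.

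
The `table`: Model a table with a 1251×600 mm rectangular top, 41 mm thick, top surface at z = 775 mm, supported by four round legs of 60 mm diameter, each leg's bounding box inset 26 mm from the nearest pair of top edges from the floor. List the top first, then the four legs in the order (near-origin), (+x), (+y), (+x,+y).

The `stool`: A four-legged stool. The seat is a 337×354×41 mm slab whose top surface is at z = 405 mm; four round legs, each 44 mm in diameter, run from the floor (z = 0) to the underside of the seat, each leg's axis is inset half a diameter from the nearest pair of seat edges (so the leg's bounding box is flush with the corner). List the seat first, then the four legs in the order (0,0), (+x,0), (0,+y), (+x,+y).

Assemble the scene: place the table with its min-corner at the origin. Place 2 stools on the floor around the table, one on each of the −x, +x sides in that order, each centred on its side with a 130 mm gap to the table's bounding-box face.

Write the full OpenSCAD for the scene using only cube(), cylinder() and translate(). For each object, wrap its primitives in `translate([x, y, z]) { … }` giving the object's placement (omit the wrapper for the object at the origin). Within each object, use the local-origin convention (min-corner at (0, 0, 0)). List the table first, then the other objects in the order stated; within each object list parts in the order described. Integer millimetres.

translate([0, 0, 734]) cube([1251, 600, 41]);
translate([56, 56, 0]) cylinder(h = 734, r = 30);
translate([1195, 56, 0]) cylinder(h = 734, r = 30);
translate([56, 544, 0]) cylinder(h = 734, r = 30);
translate([1195, 544, 0]) cylinder(h = 734, r = 30);
translate([-467, 123, 0]) {
  translate([0, 0, 364]) cube([337, 354, 41]);
  translate([22, 22, 0]) cylinder(h = 364, r = 22);
  translate([315, 22, 0]) cylinder(h = 364, r = 22);
  translate([22, 332, 0]) cylinder(h = 364, r = 22);
  translate([315, 332, 0]) cylinder(h = 364, r = 22);
}
translate([1381, 123, 0]) {
  translate([0, 0, 364]) cube([337, 354, 41]);
  translate([22, 22, 0]) cylinder(h = 364, r = 22);
  translate([315, 22, 0]) cylinder(h = 364, r = 22);
  translate([22, 332, 0]) cylinder(h = 364, r = 22);
  translate([315, 332, 0]) cylinder(h = 364, r = 22);
}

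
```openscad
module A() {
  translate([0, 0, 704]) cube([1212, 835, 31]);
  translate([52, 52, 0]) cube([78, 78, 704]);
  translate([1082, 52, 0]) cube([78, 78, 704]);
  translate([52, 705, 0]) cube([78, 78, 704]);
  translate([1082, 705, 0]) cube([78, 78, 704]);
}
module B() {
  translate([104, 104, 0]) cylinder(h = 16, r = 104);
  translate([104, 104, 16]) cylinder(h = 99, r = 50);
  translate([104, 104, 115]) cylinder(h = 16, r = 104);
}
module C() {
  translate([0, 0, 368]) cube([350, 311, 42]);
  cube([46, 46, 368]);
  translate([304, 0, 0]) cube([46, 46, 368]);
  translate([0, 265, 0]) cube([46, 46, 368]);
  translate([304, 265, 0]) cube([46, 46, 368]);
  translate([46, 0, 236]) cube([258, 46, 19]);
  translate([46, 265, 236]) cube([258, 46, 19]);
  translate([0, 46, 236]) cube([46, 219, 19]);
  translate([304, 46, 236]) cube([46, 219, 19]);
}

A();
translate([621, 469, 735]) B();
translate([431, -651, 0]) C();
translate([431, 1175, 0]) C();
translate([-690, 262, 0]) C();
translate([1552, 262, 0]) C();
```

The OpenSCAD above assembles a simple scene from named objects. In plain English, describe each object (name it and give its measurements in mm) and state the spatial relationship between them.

A is a table: top 1212 mm (x) × 835 mm (y), 31 mm thick, upper face at z = 735 mm, on four 78×78 mm square legs, each inset 52 mm from the nearest pair of top edges, running from z = 0 to the bottom of the top.

B is a spool: two coaxial disc flanges of radius 104 mm and thickness 16 mm, joined by a core cylinder of radius 50 mm and height 99 mm. The lower flange rests on z = 0 and the three cylinders share a vertical axis.

C is a four-legged stool. The seat is 350×311 mm, 42 mm thick, top at z = 410 mm. It stands on four square legs, each 46×46 mm in cross-section, from z = 0 to the seat underside, each flush with a corner of the seat. Four stretchers, 46 mm wide and 19 mm tall, connect adjacent legs with their undersides at z = 236 mm, each running between the inner faces of the legs it joins and aligned with the legs' outer faces on the other axis.

The spool is on top of the table. Four stools sit around the table at the −y, +y, −x, +x sides.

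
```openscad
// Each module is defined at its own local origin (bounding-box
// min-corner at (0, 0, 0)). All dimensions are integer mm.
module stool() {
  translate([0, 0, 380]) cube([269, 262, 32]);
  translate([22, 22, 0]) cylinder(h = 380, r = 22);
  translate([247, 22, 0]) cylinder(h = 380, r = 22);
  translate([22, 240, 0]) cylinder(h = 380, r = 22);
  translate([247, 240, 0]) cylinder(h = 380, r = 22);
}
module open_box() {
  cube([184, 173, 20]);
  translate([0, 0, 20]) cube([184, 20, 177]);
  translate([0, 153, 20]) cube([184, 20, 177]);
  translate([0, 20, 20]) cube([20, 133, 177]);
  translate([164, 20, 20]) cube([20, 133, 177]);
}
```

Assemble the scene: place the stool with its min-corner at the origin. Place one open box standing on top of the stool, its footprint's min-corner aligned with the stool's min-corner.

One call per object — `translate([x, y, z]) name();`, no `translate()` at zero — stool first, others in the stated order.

stool();
translate([0, 0, 412]) open_box();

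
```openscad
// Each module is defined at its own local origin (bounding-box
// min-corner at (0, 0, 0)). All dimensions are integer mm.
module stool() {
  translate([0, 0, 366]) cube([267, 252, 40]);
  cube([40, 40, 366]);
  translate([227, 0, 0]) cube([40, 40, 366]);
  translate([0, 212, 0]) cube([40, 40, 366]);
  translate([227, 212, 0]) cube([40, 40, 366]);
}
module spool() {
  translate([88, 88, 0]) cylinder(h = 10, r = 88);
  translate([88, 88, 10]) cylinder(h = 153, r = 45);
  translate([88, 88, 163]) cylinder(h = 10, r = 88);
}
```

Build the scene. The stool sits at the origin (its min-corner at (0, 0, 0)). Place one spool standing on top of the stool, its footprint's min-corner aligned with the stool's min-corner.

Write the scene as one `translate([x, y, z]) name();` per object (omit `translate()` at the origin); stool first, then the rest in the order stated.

stool();
translate([0, 0, 406]) spool();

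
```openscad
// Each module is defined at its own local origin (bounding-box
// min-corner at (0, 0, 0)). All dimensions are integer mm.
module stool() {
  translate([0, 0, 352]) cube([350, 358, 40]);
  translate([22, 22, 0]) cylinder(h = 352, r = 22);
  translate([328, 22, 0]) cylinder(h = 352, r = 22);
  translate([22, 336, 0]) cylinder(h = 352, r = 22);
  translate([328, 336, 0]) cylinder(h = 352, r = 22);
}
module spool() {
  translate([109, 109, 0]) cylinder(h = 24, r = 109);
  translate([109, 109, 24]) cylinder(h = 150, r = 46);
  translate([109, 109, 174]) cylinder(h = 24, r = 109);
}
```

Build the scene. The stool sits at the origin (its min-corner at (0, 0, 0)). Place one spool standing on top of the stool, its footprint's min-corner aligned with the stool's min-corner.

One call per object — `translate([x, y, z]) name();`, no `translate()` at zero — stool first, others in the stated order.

stool();
translate([0, 0, 392]) spool();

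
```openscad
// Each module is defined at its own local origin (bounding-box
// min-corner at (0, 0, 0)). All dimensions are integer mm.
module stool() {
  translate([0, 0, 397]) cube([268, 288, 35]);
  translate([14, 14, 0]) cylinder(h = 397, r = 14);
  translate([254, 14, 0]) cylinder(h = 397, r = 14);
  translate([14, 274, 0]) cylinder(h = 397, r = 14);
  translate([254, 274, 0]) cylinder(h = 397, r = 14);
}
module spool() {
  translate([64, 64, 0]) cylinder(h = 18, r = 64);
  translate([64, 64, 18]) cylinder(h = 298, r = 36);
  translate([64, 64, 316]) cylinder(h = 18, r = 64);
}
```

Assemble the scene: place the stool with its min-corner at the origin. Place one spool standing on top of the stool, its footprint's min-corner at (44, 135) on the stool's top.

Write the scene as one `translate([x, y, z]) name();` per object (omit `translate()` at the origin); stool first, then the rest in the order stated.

stool();
translate([44, 135, 432]) spool();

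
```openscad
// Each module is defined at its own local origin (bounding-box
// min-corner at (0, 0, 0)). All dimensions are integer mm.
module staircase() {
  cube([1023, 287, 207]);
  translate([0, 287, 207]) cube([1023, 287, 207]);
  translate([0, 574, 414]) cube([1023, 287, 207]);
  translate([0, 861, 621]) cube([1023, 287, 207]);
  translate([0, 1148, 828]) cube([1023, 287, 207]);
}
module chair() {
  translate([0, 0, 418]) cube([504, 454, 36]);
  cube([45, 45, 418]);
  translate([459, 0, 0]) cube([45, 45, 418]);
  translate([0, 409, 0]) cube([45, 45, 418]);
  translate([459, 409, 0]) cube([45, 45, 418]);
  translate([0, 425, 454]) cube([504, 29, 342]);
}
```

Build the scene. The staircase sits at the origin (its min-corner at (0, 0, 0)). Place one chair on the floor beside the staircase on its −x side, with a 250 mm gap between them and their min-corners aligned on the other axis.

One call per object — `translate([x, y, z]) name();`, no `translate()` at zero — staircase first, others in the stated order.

staircase();
translate([-754, 0, 0]) chair();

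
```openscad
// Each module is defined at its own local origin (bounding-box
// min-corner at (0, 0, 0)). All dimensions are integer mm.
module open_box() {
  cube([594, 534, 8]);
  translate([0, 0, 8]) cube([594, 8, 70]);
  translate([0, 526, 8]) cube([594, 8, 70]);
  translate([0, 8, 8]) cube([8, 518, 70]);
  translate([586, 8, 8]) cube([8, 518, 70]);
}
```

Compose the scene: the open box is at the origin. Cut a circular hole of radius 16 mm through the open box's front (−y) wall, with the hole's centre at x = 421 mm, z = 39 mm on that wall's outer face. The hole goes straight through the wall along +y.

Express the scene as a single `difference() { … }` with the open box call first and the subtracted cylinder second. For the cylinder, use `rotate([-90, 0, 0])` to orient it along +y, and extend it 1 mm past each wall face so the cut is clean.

difference() {
  open_box();
  translate([421, -1, 39]) rotate([-90, 0, 0]) cylinder(h = 10, r = 16);
}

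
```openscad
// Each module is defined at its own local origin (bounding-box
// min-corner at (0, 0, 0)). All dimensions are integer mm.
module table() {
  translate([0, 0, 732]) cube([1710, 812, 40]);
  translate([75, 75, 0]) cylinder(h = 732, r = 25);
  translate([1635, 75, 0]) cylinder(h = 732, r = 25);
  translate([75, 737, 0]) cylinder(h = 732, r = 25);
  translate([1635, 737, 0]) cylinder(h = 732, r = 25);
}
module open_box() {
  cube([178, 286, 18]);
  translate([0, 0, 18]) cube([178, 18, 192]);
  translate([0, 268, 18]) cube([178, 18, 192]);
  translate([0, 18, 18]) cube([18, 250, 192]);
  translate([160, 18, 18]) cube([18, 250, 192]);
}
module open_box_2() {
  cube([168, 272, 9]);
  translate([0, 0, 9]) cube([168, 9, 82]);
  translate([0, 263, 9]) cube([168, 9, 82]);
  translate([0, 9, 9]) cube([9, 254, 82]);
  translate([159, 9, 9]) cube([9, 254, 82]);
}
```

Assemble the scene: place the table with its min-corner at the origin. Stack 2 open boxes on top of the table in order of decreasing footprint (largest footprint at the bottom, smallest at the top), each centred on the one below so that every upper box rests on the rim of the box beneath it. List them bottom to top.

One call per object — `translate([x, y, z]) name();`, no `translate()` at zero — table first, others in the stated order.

table();
translate([766, 263, 772]) open_box();
translate([771, 270, 982]) open_box_2();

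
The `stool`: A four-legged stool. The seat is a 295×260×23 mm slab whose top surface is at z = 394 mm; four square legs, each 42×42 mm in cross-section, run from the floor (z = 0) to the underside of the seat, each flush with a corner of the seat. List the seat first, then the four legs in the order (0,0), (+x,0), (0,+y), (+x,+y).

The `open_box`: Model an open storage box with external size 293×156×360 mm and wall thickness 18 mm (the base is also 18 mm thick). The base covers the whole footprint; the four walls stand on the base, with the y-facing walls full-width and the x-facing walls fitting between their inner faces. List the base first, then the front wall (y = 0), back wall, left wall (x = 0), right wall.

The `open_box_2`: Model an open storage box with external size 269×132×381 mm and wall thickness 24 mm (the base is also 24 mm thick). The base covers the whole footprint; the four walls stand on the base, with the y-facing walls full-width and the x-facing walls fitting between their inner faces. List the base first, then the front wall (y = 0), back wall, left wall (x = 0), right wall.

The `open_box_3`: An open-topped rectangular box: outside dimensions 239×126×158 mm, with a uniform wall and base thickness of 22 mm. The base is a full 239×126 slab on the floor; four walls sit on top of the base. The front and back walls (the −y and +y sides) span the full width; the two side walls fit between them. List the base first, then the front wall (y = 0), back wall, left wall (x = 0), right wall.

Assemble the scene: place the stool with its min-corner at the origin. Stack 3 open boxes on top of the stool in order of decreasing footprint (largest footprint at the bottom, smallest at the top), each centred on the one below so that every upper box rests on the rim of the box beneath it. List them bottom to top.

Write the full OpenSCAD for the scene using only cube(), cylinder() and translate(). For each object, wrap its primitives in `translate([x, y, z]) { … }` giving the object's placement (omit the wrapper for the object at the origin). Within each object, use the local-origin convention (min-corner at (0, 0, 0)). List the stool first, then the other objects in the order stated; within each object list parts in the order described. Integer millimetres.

translate([0, 0, 371]) cube([295, 260, 23]);
cube([42, 42, 371]);
translate([253, 0, 0]) cube([42, 42, 371]);
translate([0, 218, 0]) cube([42, 42, 371]);
translate([253, 218, 0]) cube([42, 42, 371]);
translate([1, 52, 394]) {
  cube([293, 156, 18]);
  translate([0, 0, 18]) cube([293, 18, 342]);
  translate([0, 138, 18]) cube([293, 18, 342]);
  translate([0, 18, 18]) cube([18, 120, 342]);
  translate([275, 18, 18]) cube([18, 120, 342]);
}
translate([13, 64, 754]) {
  cube([269, 132, 24]);
  translate([0, 0, 24]) cube([269, 24, 357]);
  translate([0, 108, 24]) cube([269, 24, 357]);
  translate([0, 24, 24]) cube([24, 84, 357]);
  translate([245, 24, 24]) cube([24, 84, 357]);
}
translate([28, 67, 1135]) {
  cube([239, 126, 22]);
  translate([0, 0, 22]) cube([239, 22, 136]);
  translate([0, 104, 22]) cube([239, 22, 136]);
  translate([0, 22, 22]) cube([22, 82, 136]);
  translate([217, 22, 22]) cube([22, 82, 136]);
}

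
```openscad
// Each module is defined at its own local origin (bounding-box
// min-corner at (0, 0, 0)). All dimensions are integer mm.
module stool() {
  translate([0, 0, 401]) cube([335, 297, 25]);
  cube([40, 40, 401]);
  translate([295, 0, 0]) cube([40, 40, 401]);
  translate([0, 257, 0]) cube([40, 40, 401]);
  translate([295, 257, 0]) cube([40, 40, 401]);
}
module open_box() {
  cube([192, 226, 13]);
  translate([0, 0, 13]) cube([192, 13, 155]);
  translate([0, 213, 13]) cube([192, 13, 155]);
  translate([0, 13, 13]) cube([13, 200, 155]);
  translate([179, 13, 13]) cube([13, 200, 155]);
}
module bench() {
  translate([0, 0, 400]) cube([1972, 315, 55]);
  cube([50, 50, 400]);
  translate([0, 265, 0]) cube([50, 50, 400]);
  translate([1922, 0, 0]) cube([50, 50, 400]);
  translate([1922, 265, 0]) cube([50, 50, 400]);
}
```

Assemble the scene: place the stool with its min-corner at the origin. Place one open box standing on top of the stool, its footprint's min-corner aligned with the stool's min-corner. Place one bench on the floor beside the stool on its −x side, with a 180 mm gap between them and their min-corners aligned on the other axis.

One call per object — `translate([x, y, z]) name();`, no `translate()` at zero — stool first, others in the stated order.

stool();
translate([0, 0, 426]) open_box();
translate([-2152, 0, 0]) bench();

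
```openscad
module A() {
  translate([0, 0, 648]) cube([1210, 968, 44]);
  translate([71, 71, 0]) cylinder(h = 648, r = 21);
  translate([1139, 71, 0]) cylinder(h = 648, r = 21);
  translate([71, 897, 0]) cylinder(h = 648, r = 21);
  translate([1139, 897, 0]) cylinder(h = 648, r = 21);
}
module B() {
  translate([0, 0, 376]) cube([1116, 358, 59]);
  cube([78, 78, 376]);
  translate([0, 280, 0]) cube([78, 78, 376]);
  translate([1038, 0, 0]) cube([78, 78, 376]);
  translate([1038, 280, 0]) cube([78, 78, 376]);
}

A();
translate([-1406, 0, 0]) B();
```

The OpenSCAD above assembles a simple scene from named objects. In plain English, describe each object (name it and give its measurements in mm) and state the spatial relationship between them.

A is a rectangular dining table. The top is 1210×968×44 mm with its upper surface at z = 692 mm. It stands on four round legs of 42 mm diameter, each leg's bounding box inset 50 mm from the nearest pair of top edges, running from the floor to the underside of the top.

B is a bench: a 1116×358 mm seat slab, 59 mm thick, top at z = 435 mm, on four 78×78 mm square legs flush with the seat corners and standing on z = 0.

The bench is on the floor beside the table on its −x side.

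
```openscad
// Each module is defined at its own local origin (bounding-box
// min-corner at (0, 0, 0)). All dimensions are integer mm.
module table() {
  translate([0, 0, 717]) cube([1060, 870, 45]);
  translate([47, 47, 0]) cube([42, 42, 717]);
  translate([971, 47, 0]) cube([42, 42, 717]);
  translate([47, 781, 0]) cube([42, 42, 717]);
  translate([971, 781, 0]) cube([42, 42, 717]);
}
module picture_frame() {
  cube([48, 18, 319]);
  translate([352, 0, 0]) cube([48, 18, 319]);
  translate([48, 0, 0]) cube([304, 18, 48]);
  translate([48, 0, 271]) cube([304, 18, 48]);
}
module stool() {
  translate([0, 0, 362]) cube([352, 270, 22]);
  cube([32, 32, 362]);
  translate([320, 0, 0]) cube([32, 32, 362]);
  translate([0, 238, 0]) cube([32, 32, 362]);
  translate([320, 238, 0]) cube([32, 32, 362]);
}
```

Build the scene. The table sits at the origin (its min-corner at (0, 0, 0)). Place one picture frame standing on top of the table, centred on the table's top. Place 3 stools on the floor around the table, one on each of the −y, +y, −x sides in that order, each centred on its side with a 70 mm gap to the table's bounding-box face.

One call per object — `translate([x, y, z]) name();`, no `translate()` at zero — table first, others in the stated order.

table();
translate([330, 426, 762]) picture_frame();
translate([354, -340, 0]) stool();
translate([354, 940, 0]) stool();
translate([-422, 300, 0]) stool();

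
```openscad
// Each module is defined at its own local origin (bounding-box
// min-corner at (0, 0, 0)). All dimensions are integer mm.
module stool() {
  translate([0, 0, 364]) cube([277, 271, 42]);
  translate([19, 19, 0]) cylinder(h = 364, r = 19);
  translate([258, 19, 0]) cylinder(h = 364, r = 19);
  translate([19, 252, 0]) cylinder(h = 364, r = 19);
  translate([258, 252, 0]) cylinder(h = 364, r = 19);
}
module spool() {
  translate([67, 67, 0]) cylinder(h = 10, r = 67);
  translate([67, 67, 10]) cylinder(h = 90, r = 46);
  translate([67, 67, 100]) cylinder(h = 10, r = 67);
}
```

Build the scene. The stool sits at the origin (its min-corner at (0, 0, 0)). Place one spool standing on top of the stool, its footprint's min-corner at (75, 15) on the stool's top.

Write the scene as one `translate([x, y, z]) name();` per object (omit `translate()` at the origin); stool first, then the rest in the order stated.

stool();
translate([75, 15, 406]) spool();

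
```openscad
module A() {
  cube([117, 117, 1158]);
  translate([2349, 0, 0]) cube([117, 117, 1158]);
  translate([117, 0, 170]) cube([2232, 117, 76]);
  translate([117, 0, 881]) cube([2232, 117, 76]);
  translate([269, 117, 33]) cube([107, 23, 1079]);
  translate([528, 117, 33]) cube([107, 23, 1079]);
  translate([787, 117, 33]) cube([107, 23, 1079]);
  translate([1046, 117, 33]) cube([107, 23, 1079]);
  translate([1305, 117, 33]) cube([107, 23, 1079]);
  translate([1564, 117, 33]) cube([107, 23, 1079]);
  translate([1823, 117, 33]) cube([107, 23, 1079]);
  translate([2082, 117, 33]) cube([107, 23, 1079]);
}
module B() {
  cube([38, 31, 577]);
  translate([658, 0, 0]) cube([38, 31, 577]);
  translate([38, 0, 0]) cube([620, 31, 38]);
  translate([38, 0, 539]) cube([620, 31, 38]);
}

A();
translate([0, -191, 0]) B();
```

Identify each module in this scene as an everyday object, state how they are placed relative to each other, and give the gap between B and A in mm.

The picture frame's nearest face is 160 mm from the fence section's −y face.

A is a fence section. B is a picture frame. The picture frame is on the floor beside the fence section on its −y side. The gap between the picture frame and the fence section is 160 mm.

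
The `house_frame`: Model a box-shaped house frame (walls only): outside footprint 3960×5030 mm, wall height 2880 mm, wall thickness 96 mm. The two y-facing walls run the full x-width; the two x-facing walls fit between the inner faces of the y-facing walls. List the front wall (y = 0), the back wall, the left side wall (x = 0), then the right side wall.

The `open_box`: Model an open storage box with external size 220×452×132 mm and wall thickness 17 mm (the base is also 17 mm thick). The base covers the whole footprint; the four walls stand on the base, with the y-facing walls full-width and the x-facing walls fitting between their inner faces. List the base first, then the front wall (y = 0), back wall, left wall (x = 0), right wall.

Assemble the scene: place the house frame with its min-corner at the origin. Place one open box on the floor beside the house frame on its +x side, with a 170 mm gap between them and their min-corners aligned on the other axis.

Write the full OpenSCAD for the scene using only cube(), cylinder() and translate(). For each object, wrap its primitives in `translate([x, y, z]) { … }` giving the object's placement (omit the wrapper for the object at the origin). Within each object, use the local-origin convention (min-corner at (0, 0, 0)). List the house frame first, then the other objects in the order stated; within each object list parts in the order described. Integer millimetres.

cube([3960, 96, 2880]);
translate([0, 4934, 0]) cube([3960, 96, 2880]);
translate([0, 96, 0]) cube([96, 4838, 2880]);
translate([3864, 96, 0]) cube([96, 4838, 2880]);
translate([4130, 0, 0]) {
  cube([220, 452, 17]);
  translate([0, 0, 17]) cube([220, 17, 115]);
  translate([0, 435, 17]) cube([220, 17, 115]);
  translate([0, 17, 17]) cube([17, 418, 115]);
  translate([203, 17, 17]) cube([17, 418, 115]);
}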